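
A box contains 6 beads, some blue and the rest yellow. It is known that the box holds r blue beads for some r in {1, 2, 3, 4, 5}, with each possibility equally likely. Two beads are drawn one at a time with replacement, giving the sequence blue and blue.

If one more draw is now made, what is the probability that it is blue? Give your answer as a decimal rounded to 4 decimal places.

0.6818

For each hypothesis, P(data | H) works out to: P(data | r = 1) = (1/6)(1/6) = 1/36; P(data | r = 2) = (2/6)(2/6) = 1/9; P(data | r = 3) = (3/6)(3/6) = 1/4; P(data | r = 4) = (4/6)(4/6) = 4/9; P(data | r = 5) = (5/6)(5/6) = 25/36.
Weighting by the prior gives 1/5 · 1/36 = 1/180, 1/5 · 1/9 = 1/45, 1/5 · 1/4 = 1/20, 1/5 · 4/9 = 4/45, 1/5 · 25/36 = 5/36; these sum to 11/36.
Normalising, the posterior is P(r = 1 | data) = 1/55, P(r = 2 | data) = 4/55, P(r = 3 | data) = 9/55, P(r = 4 | data) = 16/55, P(r = 5 | data) = 5/11.
So P(blue next | data) = Σ P(blue next | H) P(H | data) = (1/6)(1/55) + (1/3)(4/55) + (1/2)(9/55) + (2/3)(16/55) + (5/6)(5/11) = 15/22.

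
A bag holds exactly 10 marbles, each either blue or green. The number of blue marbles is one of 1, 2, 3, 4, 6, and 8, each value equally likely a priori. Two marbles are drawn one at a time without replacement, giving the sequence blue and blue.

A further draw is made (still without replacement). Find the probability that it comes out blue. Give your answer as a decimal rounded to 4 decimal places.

0.5731

Under each hypothesis, the probability of the observed sequence is: P(data | r = 1) = (1/10)(0/9) = 0; P(data | r = 2) = (2/10)(1/9) = 1/45; P(data | r = 3) = (3/10)(2/9) = 1/15; P(data | r = 4) = (4/10)(3/9) = 2/15; P(data | r = 6) = (6/10)(5/9) = 1/3; P(data | r = 8) = (8/10)(7/9) = 28/45.
Weighting by the prior gives 1/6 · 0 = 0, 1/6 · 1/45 = 1/270, 1/6 · 1/15 = 1/90, 1/6 · 2/15 = 1/45, 1/6 · 1/3 = 1/18, 1/6 · 28/45 = 14/135; summing to 53/270.
The posterior is then P(r = 1 | data) = 0, P(r = 2 | data) = 1/53, P(r = 3 | data) = 3/53, P(r = 4 | data) = 6/53, P(r = 6 | data) = 15/53, P(r = 8 | data) = 28/53.
Averaging over the posterior, P(blue next | data) = (0)(1/53) + (1/8)(3/53) + (1/4)(6/53) + (1/2)(15/53) + (3/4)(28/53) = 243/424.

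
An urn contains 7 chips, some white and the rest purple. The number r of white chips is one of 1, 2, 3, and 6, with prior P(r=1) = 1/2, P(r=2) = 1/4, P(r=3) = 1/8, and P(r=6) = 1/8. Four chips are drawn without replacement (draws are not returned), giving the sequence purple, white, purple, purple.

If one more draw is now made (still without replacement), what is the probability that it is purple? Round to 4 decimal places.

0.8384

Compute the likelihood of the observed sequence for each case: P(data | r = 1) = (6/7)(1/6)(5/5)(4/4) = 1/7; P(data | r = 2) = (5/7)(2/6)(4/5)(3/4) = 1/7; P(data | r = 3) = (4/7)(3/6)(3/5)(2/4) = 3/35; P(data | r = 6) = (1/7)(6/6)(0/5) = 0.
Weighting by the prior gives 1/2 · 1/7 = 1/14, 1/4 · 1/7 = 1/28, 1/8 · 3/35 = 3/280, 1/8 · 0 = 0; with total 33/280.
Dividing through by the total gives posterior P(r = 1 | data) = 20/33, P(r = 2 | data) = 10/33, P(r = 3 | data) = 1/11, P(r = 6 | data) = 0.
Averaging over the posterior, P(purple next | data) = (1)(20/33) + (2/3)(10/33) + (1/3)(1/11) = 83/99.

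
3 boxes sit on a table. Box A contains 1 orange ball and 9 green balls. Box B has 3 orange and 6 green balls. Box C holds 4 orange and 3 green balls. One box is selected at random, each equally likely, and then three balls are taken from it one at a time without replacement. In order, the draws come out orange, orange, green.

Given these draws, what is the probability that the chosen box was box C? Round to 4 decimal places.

0.7059

The likelihood of the observed sequence under each hypothesis: P(data | box A) = (1/10)(0/9) = 0; P(data | box B) = (3/9)(2/8)(6/7) = 1/14; P(data | box C) = (4/7)(3/6)(3/5) = 6/35.
Multiplying each by its prior: 1/3 · 0 = 0, 1/3 · 1/14 = 1/42, 1/3 · 6/35 = 2/35; with total 17/210.
By Bayes' rule, P(box C | data) = (2/35) / (17/210) = 12/17.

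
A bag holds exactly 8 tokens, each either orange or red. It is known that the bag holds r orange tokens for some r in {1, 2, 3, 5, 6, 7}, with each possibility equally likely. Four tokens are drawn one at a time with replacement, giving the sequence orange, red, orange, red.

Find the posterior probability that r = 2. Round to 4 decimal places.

Under each hypothesis, the probability of the observed sequence is: P(data | r = 1) = (1/8)(7/8)(1/8)(7/8) = 0.011963; P(data | r = 2) = (2/8)(6/8)(2/8)(6/8) = 0.035156; P(data | r = 3) = (3/8)(5/8)(3/8)(5/8) = 0.054932; P(data | r = 5) = (5/8)(3/8)(5/8)(3/8) = 0.054932; P(data | r = 6) = (6/8)(2/8)(6/8)(2/8) = 0.035156; P(data | r = 7) = (7/8)(1/8)(7/8)(1/8) = 0.011963.
Weighting by the prior gives 1/6 · 0.011963 = 0.0019938, 1/6 · 0.035156 = 0.0058594, 1/6 · 0.054932 = 0.0091553, 1/6 · 0.054932 = 0.0091553, 1/6 · 0.035156 = 0.0058594, 1/6 · 0.011963 = 0.0019938; with total 0.034017.
By Bayes' rule, P(r = 2 | data) = (0.0058594) / (0.034017) = 0.17225.

0.1722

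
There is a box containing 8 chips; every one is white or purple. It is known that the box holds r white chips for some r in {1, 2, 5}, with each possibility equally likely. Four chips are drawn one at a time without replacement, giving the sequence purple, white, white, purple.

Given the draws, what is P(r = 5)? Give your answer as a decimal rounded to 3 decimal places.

0.667

For each hypothesis, P(data | H) works out to: P(data | r = 1) = (7/8)(1/7)(0/6) = 0; P(data | r = 2) = (6/8)(2/7)(1/6)(5/5) = 1/28; P(data | r = 5) = (3/8)(5/7)(4/6)(2/5) = 1/14.
The prior-weighted likelihoods are 1/3 · 0 = 0, 1/3 · 1/28 = 1/84, 1/3 · 1/14 = 1/42; with total 1/28.
Hence P(r = 5 | data) = (1/42) / (1/28) = 2/3.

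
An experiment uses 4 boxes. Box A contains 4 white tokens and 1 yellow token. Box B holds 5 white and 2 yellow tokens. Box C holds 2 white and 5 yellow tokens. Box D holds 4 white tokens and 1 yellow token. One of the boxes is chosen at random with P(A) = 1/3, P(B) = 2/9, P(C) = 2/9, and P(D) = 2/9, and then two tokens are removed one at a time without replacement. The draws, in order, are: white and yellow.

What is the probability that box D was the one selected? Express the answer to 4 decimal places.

The likelihood of the observed sequence under each hypothesis: P(data | box A) = (4/5)(1/4) = 1/5; P(data | box B) = (5/7)(2/6) = 5/21; P(data | box C) = (2/7)(5/6) = 5/21; P(data | box D) = (4/5)(1/4) = 1/5.
Multiplying each by its prior: 1/3 · 1/5 = 1/15, 2/9 · 5/21 = 10/189, 2/9 · 5/21 = 10/189, 2/9 · 1/5 = 2/45; these sum to 41/189.
By Bayes' rule, P(box D | data) = (2/45) / (41/189) = 42/205.

0.2049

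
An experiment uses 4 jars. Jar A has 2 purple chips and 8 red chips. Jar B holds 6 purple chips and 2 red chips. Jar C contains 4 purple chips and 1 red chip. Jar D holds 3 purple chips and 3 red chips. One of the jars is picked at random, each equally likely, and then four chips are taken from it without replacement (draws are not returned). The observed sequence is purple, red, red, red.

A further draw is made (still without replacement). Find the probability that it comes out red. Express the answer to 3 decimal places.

0.606

Compute the likelihood of the observed sequence for each case: P(data | jar A) = (2/10)(8/9)(7/8)(6/7) = 2/15; P(data | jar B) = (6/8)(2/7)(1/6)(0/5) = 0; P(data | jar C) = (4/5)(1/4)(0/3) = 0; P(data | jar D) = (3/6)(3/5)(2/4)(1/3) = 1/20.
Multiplying each by its prior: 1/4 · 2/15 = 1/30, 1/4 · 0 = 0, 1/4 · 0 = 0, 1/4 · 1/20 = 1/80; summing to 11/240.
Normalising, the posterior is P(jar A | data) = 8/11, P(jar B | data) = 0, P(jar C | data) = 0, P(jar D | data) = 3/11.
So P(red next | data) = Σ P(red next | H) P(H | data) = (5/6)(8/11) + (0)(3/11) = 20/33.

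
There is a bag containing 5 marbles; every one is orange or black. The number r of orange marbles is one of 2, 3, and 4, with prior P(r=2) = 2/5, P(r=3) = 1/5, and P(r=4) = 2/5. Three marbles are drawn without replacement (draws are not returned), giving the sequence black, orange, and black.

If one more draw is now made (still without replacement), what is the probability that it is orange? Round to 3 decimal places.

The likelihood of the observed sequence under each hypothesis: P(data | r = 2) = (3/5)(2/4)(2/3) = 1/5; P(data | r = 3) = (2/5)(3/4)(1/3) = 1/10; P(data | r = 4) = (1/5)(4/4)(0/3) = 0.
Multiplying each by its prior: 2/5 · 1/5 = 2/25, 1/5 · 1/10 = 1/50, 2/5 · 0 = 0; with total 1/10.
Dividing through by the total gives posterior P(r = 2 | data) = 4/5, P(r = 3 | data) = 1/5, P(r = 4 | data) = 0.
So P(orange next | data) = Σ P(orange next | H) P(H | data) = (1/2)(4/5) + (1)(1/5) = 3/5.

0.600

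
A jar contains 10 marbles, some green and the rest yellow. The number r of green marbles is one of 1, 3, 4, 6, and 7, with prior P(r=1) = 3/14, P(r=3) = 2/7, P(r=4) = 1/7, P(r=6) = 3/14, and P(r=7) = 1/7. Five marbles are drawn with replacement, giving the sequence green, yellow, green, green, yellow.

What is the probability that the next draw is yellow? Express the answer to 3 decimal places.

Compute the likelihood of the observed sequence for each case: P(data | r = 1) = (1/10)(9/10)(1/10)(1/10)(9/10) = 0.00081; P(data | r = 3) = (3/10)(7/10)(3/10)(3/10)(7/10) = 0.01323; P(data | r = 4) = (4/10)(6/10)(4/10)(4/10)(6/10) = 0.02304; P(data | r = 6) = (6/10)(4/10)(6/10)(6/10)(4/10) = 0.03456; P(data | r = 7) = (7/10)(3/10)(7/10)(7/10)(3/10) = 0.03087.
Weighting by the prior gives 3/14 · 0.00081 = 0.00017357, 2/7 · 0.01323 = 0.00378, 1/7 · 0.02304 = 0.0032914, 3/14 · 0.03456 = 0.0074057, 1/7 · 0.03087 = 0.00441; summing to 0.019061.
Normalising, the posterior is P(r = 1 | data) = 0.0091062, P(r = 3 | data) = 0.19831, P(r = 4 | data) = 0.17268, P(r = 6 | data) = 0.38853, P(r = 7 | data) = 0.23137.
Averaging over the posterior, P(yellow next | data) = (9/10)(0.0091062) + (7/10)(0.19831) + (3/5)(0.17268) + (2/5)(0.38853) + (3/10)(0.23137) = 0.47545.

0.475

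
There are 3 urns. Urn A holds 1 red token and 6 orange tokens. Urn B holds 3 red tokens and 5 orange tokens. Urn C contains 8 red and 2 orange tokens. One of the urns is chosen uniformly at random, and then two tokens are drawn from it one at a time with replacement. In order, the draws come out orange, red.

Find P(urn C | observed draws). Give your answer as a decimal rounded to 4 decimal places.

Under each hypothesis, the probability of the observed sequence is: P(data | urn A) = (6/7)(1/7) = 0.12245; P(data | urn B) = (5/8)(3/8) = 0.23438; P(data | urn C) = (2/10)(8/10) = 0.16.
The prior-weighted likelihoods are 1/3 · 0.12245 = 0.040816, 1/3 · 0.23438 = 0.078125, 1/3 · 0.16 = 0.053333; summing to 0.17227.
Hence P(urn C | data) = (0.053333) / (0.17227) = 0.30958.

0.3096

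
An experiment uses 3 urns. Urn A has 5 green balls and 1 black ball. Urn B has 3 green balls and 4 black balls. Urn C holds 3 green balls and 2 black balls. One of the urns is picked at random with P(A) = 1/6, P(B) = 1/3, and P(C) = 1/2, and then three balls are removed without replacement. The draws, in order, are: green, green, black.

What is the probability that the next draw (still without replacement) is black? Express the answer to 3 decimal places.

0.474

The likelihood of the observed sequence under each hypothesis: P(data | urn A) = (5/6)(4/5)(1/4) = 0.16667; P(data | urn B) = (3/7)(2/6)(4/5) = 0.11429; P(data | urn C) = (3/5)(2/4)(2/3) = 0.2.
Multiplying each by its prior: 1/6 · 0.16667 = 0.027778, 1/3 · 0.11429 = 0.038095, 1/2 · 0.2 = 0.1; with total 0.16587.
Dividing through by the total gives posterior P(urn A | data) = 0.16746, P(urn B | data) = 0.22967, P(urn C | data) = 0.60287.
Averaging over the posterior, P(black next | data) = (0)(0.16746) + (3/4)(0.22967) + (1/2)(0.60287) = 0.47368.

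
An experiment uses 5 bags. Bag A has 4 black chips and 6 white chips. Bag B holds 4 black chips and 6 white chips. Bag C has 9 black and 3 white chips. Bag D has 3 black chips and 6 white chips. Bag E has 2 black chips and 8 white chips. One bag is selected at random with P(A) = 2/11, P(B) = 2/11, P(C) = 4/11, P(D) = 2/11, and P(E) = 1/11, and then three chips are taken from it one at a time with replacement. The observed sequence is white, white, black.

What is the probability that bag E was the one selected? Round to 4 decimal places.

0.1078

Compute the likelihood of the observed sequence for each case: P(data | bag A) = (6/10)(6/10)(4/10) = 0.144; P(data | bag B) = (6/10)(6/10)(4/10) = 0.144; P(data | bag C) = (3/12)(3/12)(9/12) = 0.046875; P(data | bag D) = (6/9)(6/9)(3/9) = 0.14815; P(data | bag E) = (8/10)(8/10)(2/10) = 0.128.
The prior-weighted likelihoods are 2/11 · 0.144 = 0.026182, 2/11 · 0.144 = 0.026182, 4/11 · 0.046875 = 0.017045, 2/11 · 0.14815 = 0.026936, 1/11 · 0.128 = 0.011636; with total 0.10798.
Hence P(bag E | data) = (0.011636) / (0.10798) = 0.10776.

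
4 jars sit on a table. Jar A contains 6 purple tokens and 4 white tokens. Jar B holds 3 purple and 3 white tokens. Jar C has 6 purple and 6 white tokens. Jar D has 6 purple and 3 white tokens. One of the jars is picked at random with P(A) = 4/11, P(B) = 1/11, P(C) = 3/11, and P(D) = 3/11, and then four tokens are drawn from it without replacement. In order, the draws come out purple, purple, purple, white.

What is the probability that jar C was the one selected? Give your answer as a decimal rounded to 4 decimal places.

Compute the likelihood of the observed sequence for each case: P(data | jar A) = (6/10)(5/9)(4/8)(4/7) = 0.095238; P(data | jar B) = (3/6)(2/5)(1/4)(3/3) = 0.05; P(data | jar C) = (6/12)(5/11)(4/10)(6/9) = 0.060606; P(data | jar D) = (6/9)(5/8)(4/7)(3/6) = 0.11905.
The prior-weighted likelihoods are 4/11 · 0.095238 = 0.034632, 1/11 · 0.05 = 0.0045455, 3/11 · 0.060606 = 0.016529, 3/11 · 0.11905 = 0.032468; these sum to 0.088174.
Hence P(jar C | data) = (0.016529) / (0.088174) = 0.18746.

0.1875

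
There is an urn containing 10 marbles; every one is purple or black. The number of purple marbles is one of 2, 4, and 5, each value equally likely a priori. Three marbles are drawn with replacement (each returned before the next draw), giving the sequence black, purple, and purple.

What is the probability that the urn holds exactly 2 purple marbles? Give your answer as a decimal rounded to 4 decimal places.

Under each hypothesis, the probability of the observed sequence is: P(data | r = 2) = (8/10)(2/10)(2/10) = 0.032; P(data | r = 4) = (6/10)(4/10)(4/10) = 0.096; P(data | r = 5) = (5/10)(5/10)(5/10) = 0.125.
Multiplying each by its prior: 1/3 · 0.032 = 0.010667, 1/3 · 0.096 = 0.032, 1/3 · 0.125 = 0.041667; these sum to 0.084333.
By Bayes' rule, P(r = 2 | data) = (0.010667) / (0.084333) = 0.12648.

0.1265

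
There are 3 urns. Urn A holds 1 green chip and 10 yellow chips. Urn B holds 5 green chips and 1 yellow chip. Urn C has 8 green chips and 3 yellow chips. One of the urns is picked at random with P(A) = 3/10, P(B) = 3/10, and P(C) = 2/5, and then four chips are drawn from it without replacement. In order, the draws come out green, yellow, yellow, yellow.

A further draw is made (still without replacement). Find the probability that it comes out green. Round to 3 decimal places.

The likelihood of the observed sequence under each hypothesis: P(data | urn A) = (1/11)(10/10)(9/9)(8/8) = 0.090909; P(data | urn B) = (5/6)(1/5)(0/4) = 0; P(data | urn C) = (8/11)(3/10)(2/9)(1/8) = 0.0060606.
Weighting by the prior gives 3/10 · 0.090909 = 0.027273, 3/10 · 0 = 0, 2/5 · 0.0060606 = 0.0024242; summing to 0.029697.
The posterior is then P(urn A | data) = 0.91837, P(urn B | data) = 0, P(urn C | data) = 0.081633.
The predictive probability is P(green next | data) = (0)(0.91837) + (1)(0.081633) = 0.081633.

0.082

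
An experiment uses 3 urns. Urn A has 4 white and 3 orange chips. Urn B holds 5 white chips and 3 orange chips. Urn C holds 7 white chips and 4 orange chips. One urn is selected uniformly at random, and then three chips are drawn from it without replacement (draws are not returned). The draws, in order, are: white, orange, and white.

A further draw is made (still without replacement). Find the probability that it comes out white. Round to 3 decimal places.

Compute the likelihood of the observed sequence for each case: P(data | urn A) = (4/7)(3/6)(3/5) = 0.17143; P(data | urn B) = (5/8)(3/7)(4/6) = 0.17857; P(data | urn C) = (7/11)(4/10)(6/9) = 0.1697.
Weighting by the prior gives 1/3 · 0.17143 = 0.057143, 1/3 · 0.17857 = 0.059524, 1/3 · 0.1697 = 0.056566; summing to 0.17323.
Dividing through by the total gives posterior P(urn A | data) = 0.32986, P(urn B | data) = 0.34361, P(urn C | data) = 0.32653.
Averaging over the posterior, P(white next | data) = (1/2)(0.32986) + (3/5)(0.34361) + (5/8)(0.32653) = 0.57518.

0.575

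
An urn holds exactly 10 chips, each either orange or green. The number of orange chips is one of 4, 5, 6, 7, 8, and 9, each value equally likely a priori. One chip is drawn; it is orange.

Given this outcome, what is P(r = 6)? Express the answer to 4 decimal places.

0.1538

The likelihood of this draw under each hypothesis: P(data | r = 4) = (4/10) = 2/5; P(data | r = 5) = (5/10) = 1/2; P(data | r = 6) = (6/10) = 3/5; P(data | r = 7) = (7/10) = 7/10; P(data | r = 8) = (8/10) = 4/5; P(data | r = 9) = (9/10) = 9/10.
Multiplying each by its prior: 1/6 · 2/5 = 1/15, 1/6 · 1/2 = 1/12, 1/6 · 3/5 = 1/10, 1/6 · 7/10 = 7/60, 1/6 · 4/5 = 2/15, 1/6 · 9/10 = 3/20; summing to 13/20.
So P(r = 6 | data) = (1/10) / (13/20) = 2/13.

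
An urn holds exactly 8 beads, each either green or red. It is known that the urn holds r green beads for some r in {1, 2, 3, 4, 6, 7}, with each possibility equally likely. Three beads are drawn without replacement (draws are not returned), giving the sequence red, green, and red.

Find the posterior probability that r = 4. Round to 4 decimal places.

For each hypothesis, P(data | H) works out to: P(data | r = 1) = (7/8)(1/7)(6/6) = 1/8; P(data | r = 2) = (6/8)(2/7)(5/6) = 5/28; P(data | r = 3) = (5/8)(3/7)(4/6) = 5/28; P(data | r = 4) = (4/8)(4/7)(3/6) = 1/7; P(data | r = 6) = (2/8)(6/7)(1/6) = 1/28; P(data | r = 7) = (1/8)(7/7)(0/6) = 0.
Multiplying each by its prior: 1/6 · 1/8 = 1/48, 1/6 · 5/28 = 5/168, 1/6 · 5/28 = 5/168, 1/6 · 1/7 = 1/42, 1/6 · 1/28 = 1/168, 1/6 · 0 = 0; with total 37/336.
Hence P(r = 4 | data) = (1/42) / (37/336) = 8/37.

0.2162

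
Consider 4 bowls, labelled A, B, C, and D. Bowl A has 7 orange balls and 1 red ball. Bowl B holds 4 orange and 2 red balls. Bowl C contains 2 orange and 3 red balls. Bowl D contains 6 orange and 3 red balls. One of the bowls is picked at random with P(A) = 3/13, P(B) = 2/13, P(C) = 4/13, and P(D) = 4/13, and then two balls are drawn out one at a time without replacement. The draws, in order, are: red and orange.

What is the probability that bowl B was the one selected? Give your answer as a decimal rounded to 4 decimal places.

0.1716

Under each hypothesis, the probability of the observed sequence is: P(data | bowl A) = (1/8)(7/7) = 0.125; P(data | bowl B) = (2/6)(4/5) = 0.26667; P(data | bowl C) = (3/5)(2/4) = 0.3; P(data | bowl D) = (3/9)(6/8) = 0.25.
The prior-weighted likelihoods are 3/13 · 0.125 = 0.028846, 2/13 · 0.26667 = 0.041026, 4/13 · 0.3 = 0.092308, 4/13 · 0.25 = 0.076923; these sum to 0.2391.
By Bayes' rule, P(bowl B | data) = (0.041026) / (0.2391) = 0.17158.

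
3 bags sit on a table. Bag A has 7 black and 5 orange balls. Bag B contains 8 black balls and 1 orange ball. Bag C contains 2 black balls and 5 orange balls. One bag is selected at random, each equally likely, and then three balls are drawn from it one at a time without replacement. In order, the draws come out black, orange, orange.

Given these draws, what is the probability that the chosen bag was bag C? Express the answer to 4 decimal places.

0.6423

For each hypothesis, P(data | H) works out to: P(data | bag A) = (7/12)(5/11)(4/10) = 0.10606; P(data | bag B) = (8/9)(1/8)(0/7) = 0; P(data | bag C) = (2/7)(5/6)(4/5) = 0.19048.
Multiplying each by its prior: 1/3 · 0.10606 = 0.035354, 1/3 · 0 = 0, 1/3 · 0.19048 = 0.063492; these sum to 0.098846.
Hence P(bag C | data) = (0.063492) / (0.098846) = 0.64234.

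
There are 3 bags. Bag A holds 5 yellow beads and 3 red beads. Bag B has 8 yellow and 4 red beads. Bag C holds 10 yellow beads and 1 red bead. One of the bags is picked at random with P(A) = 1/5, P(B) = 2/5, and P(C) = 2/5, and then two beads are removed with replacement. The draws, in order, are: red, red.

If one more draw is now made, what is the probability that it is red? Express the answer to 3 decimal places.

For each hypothesis, P(data | H) works out to: P(data | bag A) = (3/8)(3/8) = 0.14062; P(data | bag B) = (4/12)(4/12) = 0.11111; P(data | bag C) = (1/11)(1/11) = 0.0082645.
Weighting by the prior gives 1/5 · 0.14062 = 0.028125, 2/5 · 0.11111 = 0.044444, 2/5 · 0.0082645 = 0.0033058; with total 0.075875.
The posterior is then P(bag A | data) = 0.37067, P(bag B | data) = 0.58576, P(bag C | data) = 0.043569.
So P(red next | data) = Σ P(red next | H) P(H | data) = (3/8)(0.37067) + (1/3)(0.58576) + (1/11)(0.043569) = 0.33822.

0.338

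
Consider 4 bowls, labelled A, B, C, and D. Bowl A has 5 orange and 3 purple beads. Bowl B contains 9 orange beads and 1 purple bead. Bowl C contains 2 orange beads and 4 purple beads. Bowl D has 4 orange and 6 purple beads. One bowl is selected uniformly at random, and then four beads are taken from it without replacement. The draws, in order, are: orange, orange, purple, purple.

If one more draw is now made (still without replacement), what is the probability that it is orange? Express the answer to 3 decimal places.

0.369

For each hypothesis, P(data | H) works out to: P(data | bowl A) = (5/8)(4/7)(3/6)(2/5) = 1/14; P(data | bowl B) = (9/10)(8/9)(1/8)(0/7) = 0; P(data | bowl C) = (2/6)(1/5)(4/4)(3/3) = 1/15; P(data | bowl D) = (4/10)(3/9)(6/8)(5/7) = 1/14.
The prior-weighted likelihoods are 1/4 · 1/14 = 1/56, 1/4 · 0 = 0, 1/4 · 1/15 = 1/60, 1/4 · 1/14 = 1/56; these sum to 11/210.
The posterior is then P(bowl A | data) = 15/44, P(bowl B | data) = 0, P(bowl C | data) = 7/22, P(bowl D | data) = 15/44.
The predictive probability is P(orange next | data) = (3/4)(15/44) + (0)(7/22) + (1/3)(15/44) = 65/176.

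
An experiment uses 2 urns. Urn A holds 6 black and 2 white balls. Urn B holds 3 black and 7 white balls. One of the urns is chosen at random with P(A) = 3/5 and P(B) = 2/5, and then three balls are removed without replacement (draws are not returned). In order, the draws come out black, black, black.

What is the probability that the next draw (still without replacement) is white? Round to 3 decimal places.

For each hypothesis, P(data | H) works out to: P(data | urn A) = (6/8)(5/7)(4/6) = 0.35714; P(data | urn B) = (3/10)(2/9)(1/8) = 0.0083333.
Multiplying each by its prior: 3/5 · 0.35714 = 0.21429, 2/5 · 0.0083333 = 0.0033333; summing to 0.21762.
Normalising, the posterior is P(urn A | data) = 0.98468, P(urn B | data) = 0.015317.
Averaging over the posterior, P(white next | data) = (2/5)(0.98468) + (1)(0.015317) = 0.40919.

0.409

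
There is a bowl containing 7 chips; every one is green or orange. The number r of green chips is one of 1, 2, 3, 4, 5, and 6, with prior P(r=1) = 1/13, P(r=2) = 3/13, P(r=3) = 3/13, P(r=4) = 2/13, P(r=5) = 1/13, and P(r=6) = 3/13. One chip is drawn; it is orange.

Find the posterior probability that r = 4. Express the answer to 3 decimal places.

0.136

Under each hypothesis, the probability of this draw is: P(data | r = 1) = (6/7) = 6/7; P(data | r = 2) = (5/7) = 5/7; P(data | r = 3) = (4/7) = 4/7; P(data | r = 4) = (3/7) = 3/7; P(data | r = 5) = (2/7) = 2/7; P(data | r = 6) = (1/7) = 1/7.
The prior-weighted likelihoods are 1/13 · 6/7 = 6/91, 3/13 · 5/7 = 15/91, 3/13 · 4/7 = 12/91, 2/13 · 3/7 = 6/91, 1/13 · 2/7 = 2/91, 3/13 · 1/7 = 3/91; these sum to 44/91.
Therefore the posterior P(r = 4 | data) = (6/91) / (44/91) = 3/22.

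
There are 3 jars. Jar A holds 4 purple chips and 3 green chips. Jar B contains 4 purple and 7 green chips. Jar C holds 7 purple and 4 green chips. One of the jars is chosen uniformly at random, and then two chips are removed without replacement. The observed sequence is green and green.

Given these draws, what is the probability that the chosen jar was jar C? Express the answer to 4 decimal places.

0.1721

The likelihood of the observed sequence under each hypothesis: P(data | jar A) = (3/7)(2/6) = 0.14286; P(data | jar B) = (7/11)(6/10) = 0.38182; P(data | jar C) = (4/11)(3/10) = 0.10909.
Weighting by the prior gives 1/3 · 0.14286 = 0.047619, 1/3 · 0.38182 = 0.12727, 1/3 · 0.10909 = 0.036364; summing to 0.21126.
So P(jar C | data) = (0.036364) / (0.21126) = 0.17213.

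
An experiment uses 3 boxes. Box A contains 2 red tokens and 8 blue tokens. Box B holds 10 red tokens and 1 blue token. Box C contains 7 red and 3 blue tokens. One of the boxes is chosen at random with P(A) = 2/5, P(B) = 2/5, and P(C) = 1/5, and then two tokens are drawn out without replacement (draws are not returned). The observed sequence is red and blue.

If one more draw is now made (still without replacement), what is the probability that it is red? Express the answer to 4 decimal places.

0.5206

The likelihood of the observed sequence under each hypothesis: P(data | box A) = (2/10)(8/9) = 0.17778; P(data | box B) = (10/11)(1/10) = 0.090909; P(data | box C) = (7/10)(3/9) = 0.23333.
Weighting by the prior gives 2/5 · 0.17778 = 0.071111, 2/5 · 0.090909 = 0.036364, 1/5 · 0.23333 = 0.046667; with total 0.15414.
The posterior is then P(box A | data) = 0.46134, P(box B | data) = 0.23591, P(box C | data) = 0.30275.
Averaging over the posterior, P(red next | data) = (1/8)(0.46134) + (1)(0.23591) + (3/4)(0.30275) = 0.52064.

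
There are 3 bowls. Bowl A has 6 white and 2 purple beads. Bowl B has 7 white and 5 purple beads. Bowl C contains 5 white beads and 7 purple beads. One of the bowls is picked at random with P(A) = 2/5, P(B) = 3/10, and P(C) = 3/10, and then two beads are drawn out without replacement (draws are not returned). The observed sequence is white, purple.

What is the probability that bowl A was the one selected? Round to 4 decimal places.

0.3501

For each hypothesis, P(data | H) works out to: P(data | bowl A) = (6/8)(2/7) = 0.21429; P(data | bowl B) = (7/12)(5/11) = 0.26515; P(data | bowl C) = (5/12)(7/11) = 0.26515.
The prior-weighted likelihoods are 2/5 · 0.21429 = 0.085714, 3/10 · 0.26515 = 0.079545, 3/10 · 0.26515 = 0.079545; summing to 0.24481.
So P(bowl A | data) = (0.085714) / (0.24481) = 0.35013.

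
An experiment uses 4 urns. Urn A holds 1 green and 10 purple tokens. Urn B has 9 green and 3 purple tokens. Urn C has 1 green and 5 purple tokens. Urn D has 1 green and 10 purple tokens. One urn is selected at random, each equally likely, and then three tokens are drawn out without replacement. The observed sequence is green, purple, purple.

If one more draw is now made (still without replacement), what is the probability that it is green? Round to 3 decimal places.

The likelihood of the observed sequence under each hypothesis: P(data | urn A) = (1/11)(10/10)(9/9) = 0.090909; P(data | urn B) = (9/12)(3/11)(2/10) = 0.040909; P(data | urn C) = (1/6)(5/5)(4/4) = 0.16667; P(data | urn D) = (1/11)(10/10)(9/9) = 0.090909.
Multiplying each by its prior: 1/4 · 0.090909 = 0.022727, 1/4 · 0.040909 = 0.010227, 1/4 · 0.16667 = 0.041667, 1/4 · 0.090909 = 0.022727; these sum to 0.097348.
The posterior is then P(urn A | data) = 0.23346, P(urn B | data) = 0.10506, P(urn C | data) = 0.42802, P(urn D | data) = 0.23346.
Averaging over the posterior, P(green next | data) = (0)(0.23346) + (8/9)(0.10506) + (0)(0.42802) + (0)(0.23346) = 0.093385.

0.093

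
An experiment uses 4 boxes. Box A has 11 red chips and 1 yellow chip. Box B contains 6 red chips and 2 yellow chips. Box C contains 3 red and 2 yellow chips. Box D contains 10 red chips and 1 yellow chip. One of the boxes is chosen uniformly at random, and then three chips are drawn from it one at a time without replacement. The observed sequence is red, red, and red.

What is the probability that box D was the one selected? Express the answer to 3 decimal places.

For each hypothesis, P(data | H) works out to: P(data | box A) = (11/12)(10/11)(9/10) = 0.75; P(data | box B) = (6/8)(5/7)(4/6) = 0.35714; P(data | box C) = (3/5)(2/4)(1/3) = 0.1; P(data | box D) = (10/11)(9/10)(8/9) = 0.72727.
Weighting by the prior gives 1/4 · 0.75 = 0.1875, 1/4 · 0.35714 = 0.089286, 1/4 · 0.1 = 0.025, 1/4 · 0.72727 = 0.18182; these sum to 0.4836.
By Bayes' rule, P(box D | data) = (0.18182) / (0.4836) = 0.37597.

0.376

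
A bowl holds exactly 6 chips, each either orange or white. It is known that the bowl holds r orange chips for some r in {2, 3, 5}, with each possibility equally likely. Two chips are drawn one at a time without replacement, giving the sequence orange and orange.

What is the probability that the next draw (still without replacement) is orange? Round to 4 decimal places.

0.5893

For each hypothesis, P(data | H) works out to: P(data | r = 2) = (2/6)(1/5) = 1/15; P(data | r = 3) = (3/6)(2/5) = 1/5; P(data | r = 5) = (5/6)(4/5) = 2/3.
The prior-weighted likelihoods are 1/3 · 1/15 = 1/45, 1/3 · 1/5 = 1/15, 1/3 · 2/3 = 2/9; with total 14/45.
Dividing through by the total gives posterior P(r = 2 | data) = 1/14, P(r = 3 | data) = 3/14, P(r = 5 | data) = 5/7.
So P(orange next | data) = Σ P(orange next | H) P(H | data) = (0)(1/14) + (1/4)(3/14) + (3/4)(5/7) = 33/56.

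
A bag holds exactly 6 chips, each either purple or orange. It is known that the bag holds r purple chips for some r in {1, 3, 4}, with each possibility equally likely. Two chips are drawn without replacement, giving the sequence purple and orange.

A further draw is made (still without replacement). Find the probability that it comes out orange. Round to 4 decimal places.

Under each hypothesis, the probability of the observed sequence is: P(data | r = 1) = (1/6)(5/5) = 1/6; P(data | r = 3) = (3/6)(3/5) = 3/10; P(data | r = 4) = (4/6)(2/5) = 4/15.
Weighting by the prior gives 1/3 · 1/6 = 1/18, 1/3 · 3/10 = 1/10, 1/3 · 4/15 = 4/45; summing to 11/45.
The posterior is then P(r = 1 | data) = 5/22, P(r = 3 | data) = 9/22, P(r = 4 | data) = 4/11.
So P(orange next | data) = Σ P(orange next | H) P(H | data) = (1)(5/22) + (1/2)(9/22) + (1/4)(4/11) = 23/44.

0.5227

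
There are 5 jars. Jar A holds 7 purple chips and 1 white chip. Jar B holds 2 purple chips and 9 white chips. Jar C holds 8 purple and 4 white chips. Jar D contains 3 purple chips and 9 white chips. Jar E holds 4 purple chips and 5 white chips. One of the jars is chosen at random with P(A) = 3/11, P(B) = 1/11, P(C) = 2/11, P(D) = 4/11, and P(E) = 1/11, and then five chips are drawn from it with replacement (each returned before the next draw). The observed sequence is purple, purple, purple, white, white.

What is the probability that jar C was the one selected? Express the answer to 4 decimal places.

0.4027

For each hypothesis, P(data | H) works out to: P(data | jar A) = (7/8)(7/8)(7/8)(1/8)(1/8) = 0.010468; P(data | jar B) = (2/11)(2/11)(2/11)(9/11)(9/11) = 0.0040236; P(data | jar C) = (8/12)(8/12)(8/12)(4/12)(4/12) = 0.032922; P(data | jar D) = (3/12)(3/12)(3/12)(9/12)(9/12) = 0.0087891; P(data | jar E) = (4/9)(4/9)(4/9)(5/9)(5/9) = 0.027096.
Multiplying each by its prior: 3/11 · 0.010468 = 0.0028548, 1/11 · 0.0040236 = 0.00036578, 2/11 · 0.032922 = 0.0059858, 4/11 · 0.0087891 = 0.003196, 1/11 · 0.027096 = 0.0024633; summing to 0.014866.
By Bayes' rule, P(jar C | data) = (0.0059858) / (0.014866) = 0.40266.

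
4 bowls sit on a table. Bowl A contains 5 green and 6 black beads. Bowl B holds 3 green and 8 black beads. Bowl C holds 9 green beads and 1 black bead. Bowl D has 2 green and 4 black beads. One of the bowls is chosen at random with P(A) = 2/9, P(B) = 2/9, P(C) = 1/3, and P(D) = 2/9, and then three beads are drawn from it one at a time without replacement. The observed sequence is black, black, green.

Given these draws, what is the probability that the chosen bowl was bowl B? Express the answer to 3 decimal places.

Under each hypothesis, the probability of the observed sequence is: P(data | bowl A) = (6/11)(5/10)(5/9) = 0.15152; P(data | bowl B) = (8/11)(7/10)(3/9) = 0.1697; P(data | bowl C) = (1/10)(0/9) = 0; P(data | bowl D) = (4/6)(3/5)(2/4) = 0.2.
The prior-weighted likelihoods are 2/9 · 0.15152 = 0.03367, 2/9 · 0.1697 = 0.03771, 1/3 · 0 = 0, 2/9 · 0.2 = 0.044444; these sum to 0.11582.
Hence P(bowl B | data) = (0.03771) / (0.11582) = 0.32558.

0.326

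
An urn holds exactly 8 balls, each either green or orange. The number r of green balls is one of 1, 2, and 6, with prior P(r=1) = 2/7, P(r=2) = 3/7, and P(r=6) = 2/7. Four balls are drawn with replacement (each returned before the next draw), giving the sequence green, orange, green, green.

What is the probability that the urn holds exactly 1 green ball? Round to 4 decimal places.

0.0137

For each hypothesis, P(data | H) works out to: P(data | r = 1) = (1/8)(7/8)(1/8)(1/8) = 0.001709; P(data | r = 2) = (2/8)(6/8)(2/8)(2/8) = 0.011719; P(data | r = 6) = (6/8)(2/8)(6/8)(6/8) = 0.10547.
The prior-weighted likelihoods are 2/7 · 0.001709 = 0.00048828, 3/7 · 0.011719 = 0.0050223, 2/7 · 0.10547 = 0.030134; these sum to 0.035645.
So P(r = 1 | data) = (0.00048828) / (0.035645) = 0.013699.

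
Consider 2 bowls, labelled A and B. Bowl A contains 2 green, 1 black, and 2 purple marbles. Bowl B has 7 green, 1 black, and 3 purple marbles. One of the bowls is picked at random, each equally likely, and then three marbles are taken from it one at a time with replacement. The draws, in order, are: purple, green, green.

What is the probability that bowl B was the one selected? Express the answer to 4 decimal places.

0.6331

The likelihood of the observed sequence under each hypothesis: P(data | bowl A) = (2/5)(2/5)(2/5) = 0.064; P(data | bowl B) = (3/11)(7/11)(7/11) = 0.11044.
Multiplying each by its prior: 1/2 · 0.064 = 0.032, 1/2 · 0.11044 = 0.055222; summing to 0.087222.
Hence P(bowl B | data) = (0.055222) / (0.087222) = 0.63312.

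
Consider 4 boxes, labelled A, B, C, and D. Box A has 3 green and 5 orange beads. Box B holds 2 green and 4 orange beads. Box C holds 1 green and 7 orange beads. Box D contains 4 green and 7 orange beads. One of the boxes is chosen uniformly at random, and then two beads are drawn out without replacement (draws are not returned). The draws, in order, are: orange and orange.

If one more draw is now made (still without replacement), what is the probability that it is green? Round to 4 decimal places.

0.3564

Under each hypothesis, the probability of the observed sequence is: P(data | box A) = (5/8)(4/7) = 0.35714; P(data | box B) = (4/6)(3/5) = 0.4; P(data | box C) = (7/8)(6/7) = 0.75; P(data | box D) = (7/11)(6/10) = 0.38182.
Weighting by the prior gives 1/4 · 0.35714 = 0.089286, 1/4 · 0.4 = 0.1, 1/4 · 0.75 = 0.1875, 1/4 · 0.38182 = 0.095455; these sum to 0.47224.
The posterior is then P(box A | data) = 0.18907, P(box B | data) = 0.21176, P(box C | data) = 0.39704, P(box D | data) = 0.20213.
The predictive probability is P(green next | data) = (1/2)(0.18907) + (1/2)(0.21176) + (1/6)(0.39704) + (4/9)(0.20213) = 0.35642.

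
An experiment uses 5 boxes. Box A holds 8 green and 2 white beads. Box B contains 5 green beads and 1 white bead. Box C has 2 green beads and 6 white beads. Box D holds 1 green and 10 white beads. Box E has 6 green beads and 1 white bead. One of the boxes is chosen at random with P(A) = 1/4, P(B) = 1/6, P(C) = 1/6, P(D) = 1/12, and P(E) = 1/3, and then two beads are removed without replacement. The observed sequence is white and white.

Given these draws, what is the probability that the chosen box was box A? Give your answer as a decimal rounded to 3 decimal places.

The likelihood of the observed sequence under each hypothesis: P(data | box A) = (2/10)(1/9) = 0.022222; P(data | box B) = (1/6)(0/5) = 0; P(data | box C) = (6/8)(5/7) = 0.53571; P(data | box D) = (10/11)(9/10) = 0.81818; P(data | box E) = (1/7)(0/6) = 0.
Multiplying each by its prior: 1/4 · 0.022222 = 0.0055556, 1/6 · 0 = 0, 1/6 · 0.53571 = 0.089286, 1/12 · 0.81818 = 0.068182, 1/3 · 0 = 0; with total 0.16302.
So P(box A | data) = (0.0055556) / (0.16302) = 0.034078.

0.034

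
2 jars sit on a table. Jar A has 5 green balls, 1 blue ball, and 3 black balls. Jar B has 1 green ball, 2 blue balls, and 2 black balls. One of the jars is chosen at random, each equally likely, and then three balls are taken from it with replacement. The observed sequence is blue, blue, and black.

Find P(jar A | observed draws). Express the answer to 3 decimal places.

The likelihood of the observed sequence under each hypothesis: P(data | jar A) = (1/9)(1/9)(3/9) = 0.0041152; P(data | jar B) = (2/5)(2/5)(2/5) = 0.064.
The prior-weighted likelihoods are 1/2 · 0.0041152 = 0.0020576, 1/2 · 0.064 = 0.032; these sum to 0.034058.
Hence P(jar A | data) = (0.0020576) / (0.034058) = 0.060416.

0.060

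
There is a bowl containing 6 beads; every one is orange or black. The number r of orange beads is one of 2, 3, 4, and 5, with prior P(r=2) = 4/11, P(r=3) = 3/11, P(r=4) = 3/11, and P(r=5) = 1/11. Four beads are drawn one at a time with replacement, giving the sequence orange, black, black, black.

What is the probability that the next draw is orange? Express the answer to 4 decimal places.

0.4210

Compute the likelihood of the observed sequence for each case: P(data | r = 2) = (2/6)(4/6)(4/6)(4/6) = 0.098765; P(data | r = 3) = (3/6)(3/6)(3/6)(3/6) = 0.0625; P(data | r = 4) = (4/6)(2/6)(2/6)(2/6) = 0.024691; P(data | r = 5) = (5/6)(1/6)(1/6)(1/6) = 0.003858.
The prior-weighted likelihoods are 4/11 · 0.098765 = 0.035915, 3/11 · 0.0625 = 0.017045, 3/11 · 0.024691 = 0.006734, 1/11 · 0.003858 = 0.00035073; summing to 0.060045.
Dividing through by the total gives posterior P(r = 2 | data) = 0.59813, P(r = 3 | data) = 0.28388, P(r = 4 | data) = 0.11215, P(r = 5 | data) = 0.0058411.
Averaging over the posterior, P(orange next | data) = (1/3)(0.59813) + (1/2)(0.28388) + (2/3)(0.11215) + (5/6)(0.0058411) = 0.42095.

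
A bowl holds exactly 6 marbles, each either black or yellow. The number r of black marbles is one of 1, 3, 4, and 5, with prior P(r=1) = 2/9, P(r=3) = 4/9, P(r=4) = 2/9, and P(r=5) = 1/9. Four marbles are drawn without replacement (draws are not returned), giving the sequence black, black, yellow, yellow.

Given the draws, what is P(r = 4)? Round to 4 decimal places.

0.2500

The likelihood of the observed sequence under each hypothesis: P(data | r = 1) = (1/6)(0/5) = 0; P(data | r = 3) = (3/6)(2/5)(3/4)(2/3) = 1/10; P(data | r = 4) = (4/6)(3/5)(2/4)(1/3) = 1/15; P(data | r = 5) = (5/6)(4/5)(1/4)(0/3) = 0.
The prior-weighted likelihoods are 2/9 · 0 = 0, 4/9 · 1/10 = 2/45, 2/9 · 1/15 = 2/135, 1/9 · 0 = 0; with total 8/135.
Therefore the posterior P(r = 4 | data) = (2/135) / (8/135) = 1/4.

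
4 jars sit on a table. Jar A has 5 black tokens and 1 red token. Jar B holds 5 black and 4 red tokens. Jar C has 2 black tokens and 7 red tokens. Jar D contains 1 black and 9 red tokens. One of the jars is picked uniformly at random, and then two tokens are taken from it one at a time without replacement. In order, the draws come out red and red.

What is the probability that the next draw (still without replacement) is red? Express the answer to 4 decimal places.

The likelihood of the observed sequence under each hypothesis: P(data | jar A) = (1/6)(0/5) = 0; P(data | jar B) = (4/9)(3/8) = 1/6; P(data | jar C) = (7/9)(6/8) = 7/12; P(data | jar D) = (9/10)(8/9) = 4/5.
The prior-weighted likelihoods are 1/4 · 0 = 0, 1/4 · 1/6 = 1/24, 1/4 · 7/12 = 7/48, 1/4 · 4/5 = 1/5; these sum to 31/80.
Normalising, the posterior is P(jar A | data) = 0, P(jar B | data) = 10/93, P(jar C | data) = 35/93, P(jar D | data) = 16/31.
So P(red next | data) = Σ P(red next | H) P(H | data) = (2/7)(10/93) + (5/7)(35/93) + (7/8)(16/31) = 163/217.

0.7512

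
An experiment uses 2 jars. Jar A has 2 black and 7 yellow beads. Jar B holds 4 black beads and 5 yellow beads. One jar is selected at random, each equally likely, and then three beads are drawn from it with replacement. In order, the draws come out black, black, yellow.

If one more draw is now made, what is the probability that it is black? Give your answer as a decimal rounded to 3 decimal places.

0.387

Under each hypothesis, the probability of the observed sequence is: P(data | jar A) = (2/9)(2/9)(7/9) = 28/729; P(data | jar B) = (4/9)(4/9)(5/9) = 80/729.
The prior-weighted likelihoods are 1/2 · 28/729 = 14/729, 1/2 · 80/729 = 40/729; with total 2/27.
Normalising, the posterior is P(jar A | data) = 7/27, P(jar B | data) = 20/27.
The predictive probability is P(black next | data) = (2/9)(7/27) + (4/9)(20/27) = 94/243.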